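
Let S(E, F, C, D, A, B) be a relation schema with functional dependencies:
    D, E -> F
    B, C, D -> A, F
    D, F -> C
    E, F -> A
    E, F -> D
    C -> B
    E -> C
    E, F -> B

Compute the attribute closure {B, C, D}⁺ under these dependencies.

{A, B, C, D, F}

Start with {B, C, D}.
B, C, D -> A, F applies; add {A, F} → now {A, B, C, D, F}.
No further FD applies.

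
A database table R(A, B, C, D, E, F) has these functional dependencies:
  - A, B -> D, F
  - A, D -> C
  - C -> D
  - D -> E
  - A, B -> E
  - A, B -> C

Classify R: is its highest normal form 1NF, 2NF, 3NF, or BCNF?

Candidate key: {A, B}. Prime attributes: {A, B}.
A, D -> C breaks BCNF: {A, D}⁺ = {A, C, D, E}, so {A, D} is not a superkey.
Because {C} is non-prime and the left side of A, D -> C is not a superkey, the relation is not in 3NF.
No proper subset of a key has a non-prime attribute in its closure, so there is no partial dependency; 2NF holds.

2NF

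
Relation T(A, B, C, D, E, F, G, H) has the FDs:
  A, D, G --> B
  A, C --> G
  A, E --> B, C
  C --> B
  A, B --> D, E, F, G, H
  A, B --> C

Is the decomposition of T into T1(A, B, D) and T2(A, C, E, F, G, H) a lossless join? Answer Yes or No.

No

T1 ∩ T2 = {A}; its closure under F is {A}.
Neither T1 nor T2 is contained in that closure, so the decomposition is lossy.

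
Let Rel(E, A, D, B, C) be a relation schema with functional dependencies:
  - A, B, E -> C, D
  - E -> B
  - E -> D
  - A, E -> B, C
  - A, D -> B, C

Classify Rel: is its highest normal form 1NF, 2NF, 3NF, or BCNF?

Candidate key: {A, E}. Prime attributes: {A, E}.
E -> B: {E}⁺ = {B, D, E}, which is not all of the attributes, so the left side is not a superkey — BCNF is violated.
Because {B} is non-prime and the left side of E -> B is not a superkey, the relation is not in 3NF.
{E} is a proper subset of the key {A, E}, and {E}⁺ contains the non-prime attributes {B, D} — a partial dependency, so 2NF is violated.

1NF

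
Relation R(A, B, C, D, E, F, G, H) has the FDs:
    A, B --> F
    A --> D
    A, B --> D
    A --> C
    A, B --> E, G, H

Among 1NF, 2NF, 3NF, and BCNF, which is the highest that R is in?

Candidate key: {A, B}. Prime attributes: {A, B}.
For A --> D we have {A}⁺ = {A, C, D}; {A} is not a superkey, so BCNF fails.
A --> D determines the non-prime attribute {D} from a non-superkey — 3NF is violated.
Since {A} ⊂ {A, B} and {A}⁺ ⊇ {C, D} with {C, D} non-prime, there is a partial dependency; 2NF fails.

1NF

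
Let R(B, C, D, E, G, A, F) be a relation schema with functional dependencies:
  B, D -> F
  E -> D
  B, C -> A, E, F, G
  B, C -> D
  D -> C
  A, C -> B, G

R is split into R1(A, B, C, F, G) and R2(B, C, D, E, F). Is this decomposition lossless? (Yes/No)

The shared attributes are {B, C, F} and {B, C, F}⁺ = {A, B, C, D, E, F, G}.
This includes all of R1, so the common attributes are a superkey of R1 — the join is lossless.

Yes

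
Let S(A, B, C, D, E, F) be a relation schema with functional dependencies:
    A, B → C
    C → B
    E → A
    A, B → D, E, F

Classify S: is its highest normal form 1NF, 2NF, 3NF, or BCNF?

3NF

Candidate keys: {A, B}, {A, C}, {B, E}, {C, E}. Prime attributes: {A, B, C, E}.
C → B breaks BCNF: {C}⁺ = {B, C}, so {C} is not a superkey.
Since {B} ⊆ prime attributes and every other non-superkey FD also has a prime right side, the schema is in 3NF.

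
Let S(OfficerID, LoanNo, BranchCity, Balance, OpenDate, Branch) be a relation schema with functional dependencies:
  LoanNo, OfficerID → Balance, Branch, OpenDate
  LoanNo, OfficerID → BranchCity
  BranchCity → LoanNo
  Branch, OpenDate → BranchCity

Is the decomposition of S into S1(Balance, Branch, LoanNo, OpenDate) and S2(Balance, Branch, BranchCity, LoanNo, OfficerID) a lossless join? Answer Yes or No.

No

S1 ∩ S2 = {Balance, Branch, LoanNo}; its closure under F is {Balance, Branch, LoanNo}.
S1 ⊄ {Balance, Branch, LoanNo} and S2 ⊄ {Balance, Branch, LoanNo}, so the split is lossy.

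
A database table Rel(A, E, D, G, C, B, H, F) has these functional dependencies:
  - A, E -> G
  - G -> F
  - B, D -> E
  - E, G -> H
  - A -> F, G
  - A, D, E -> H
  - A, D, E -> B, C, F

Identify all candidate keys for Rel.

Attributes never on any right-hand side: {A, D} — every candidate key must contain all of them.
{A, B, D}⁺ = {A, B, C, D, E, F, G, H}, which is every attribute, so {A, B, D} is a candidate key.
{A, D, E}⁺ = {A, B, C, D, E, F, G, H}, which is every attribute, so {A, D, E} is a candidate key.
No proper subset of any of these is a key, and no other minimal superkey exists.

{A, B, D}, {A, D, E}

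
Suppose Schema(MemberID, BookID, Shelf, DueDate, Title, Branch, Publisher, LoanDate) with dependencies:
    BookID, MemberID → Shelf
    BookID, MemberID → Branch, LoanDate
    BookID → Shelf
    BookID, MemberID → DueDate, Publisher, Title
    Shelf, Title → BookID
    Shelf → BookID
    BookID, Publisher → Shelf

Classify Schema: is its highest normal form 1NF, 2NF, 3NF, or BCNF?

Candidate keys: {BookID, MemberID}, {MemberID, Shelf}. Prime attributes: {BookID, MemberID, Shelf}.
BookID → Shelf breaks BCNF: {BookID}⁺ = {BookID, Shelf}, so {BookID} is not a superkey.
Its right-hand attributes {Shelf} are all prime, as are those of every other non-superkey FD — the relation is in 3NF.

3NF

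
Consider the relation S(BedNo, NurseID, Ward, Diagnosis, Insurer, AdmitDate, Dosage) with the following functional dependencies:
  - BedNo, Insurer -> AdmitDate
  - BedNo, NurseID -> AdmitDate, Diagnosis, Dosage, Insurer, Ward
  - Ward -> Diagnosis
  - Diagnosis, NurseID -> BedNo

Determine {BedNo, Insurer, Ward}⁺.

Start with {BedNo, Insurer, Ward}.
BedNo, Insurer -> AdmitDate applies; add {AdmitDate} → now {AdmitDate, BedNo, Insurer, Ward}.
Ward -> Diagnosis applies; add {Diagnosis} → now {AdmitDate, BedNo, Diagnosis, Insurer, Ward}.
No further FD applies.

{AdmitDate, BedNo, Diagnosis, Insurer, Ward}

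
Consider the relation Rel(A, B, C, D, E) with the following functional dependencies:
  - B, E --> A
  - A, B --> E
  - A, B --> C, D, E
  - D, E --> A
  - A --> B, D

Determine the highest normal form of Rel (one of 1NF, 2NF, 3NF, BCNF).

Candidate keys: {A}, {B, E}, {D, E}. Prime attributes: {A, B, D, E}.
The left-hand side of every FD is a superkey, so BCNF is satisfied.

BCNF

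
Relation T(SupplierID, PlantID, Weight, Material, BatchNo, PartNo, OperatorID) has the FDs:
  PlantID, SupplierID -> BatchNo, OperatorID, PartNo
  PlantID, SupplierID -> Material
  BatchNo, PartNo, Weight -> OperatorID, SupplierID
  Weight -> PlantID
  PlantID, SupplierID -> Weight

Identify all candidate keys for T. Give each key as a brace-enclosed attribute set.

{PlantID, SupplierID}⁺ = {BatchNo, Material, OperatorID, PartNo, PlantID, SupplierID, Weight}, which is every attribute, so {PlantID, SupplierID} is a candidate key.
{SupplierID, Weight}⁺ = {BatchNo, Material, OperatorID, PartNo, PlantID, SupplierID, Weight}, which is every attribute, so {SupplierID, Weight} is a candidate key.
{BatchNo, PartNo, Weight}⁺ = {BatchNo, Material, OperatorID, PartNo, PlantID, SupplierID, Weight}, which is every attribute, so {BatchNo, PartNo, Weight} is a candidate key.
No proper subset of any of these is a key, and no other minimal superkey exists.

{BatchNo, PartNo, Weight}, {PlantID, SupplierID}, {SupplierID, Weight}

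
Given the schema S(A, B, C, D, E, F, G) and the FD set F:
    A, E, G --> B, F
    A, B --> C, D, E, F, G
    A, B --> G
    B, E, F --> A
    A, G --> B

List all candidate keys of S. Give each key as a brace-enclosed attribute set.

{A, B}, {A, G}, {B, E, F}

{A, B} is a candidate key since {A, B}⁺ = {A, B, C, D, E, F, G} covers every attribute.
{A, G} is a candidate key since {A, G}⁺ = {A, B, C, D, E, F, G} covers every attribute.
{B, E, F} is a candidate key since {B, E, F}⁺ = {A, B, C, D, E, F, G} covers every attribute.
These are minimal and exhaustive — every other superkey contains one of them.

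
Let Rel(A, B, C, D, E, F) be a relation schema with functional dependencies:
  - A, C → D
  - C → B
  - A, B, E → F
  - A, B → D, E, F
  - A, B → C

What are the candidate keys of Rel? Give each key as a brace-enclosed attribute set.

No FD produces {A}, so it must be in every candidate key.
Closure of {A, B} is {A, B, C, D, E, F}, the whole schema; {A, B} is a candidate key.
Closure of {A, C} is {A, B, C, D, E, F}, the whole schema; {A, C} is a candidate key.
These are minimal and exhaustive — every other superkey contains one of them.

{A, B}, {A, C}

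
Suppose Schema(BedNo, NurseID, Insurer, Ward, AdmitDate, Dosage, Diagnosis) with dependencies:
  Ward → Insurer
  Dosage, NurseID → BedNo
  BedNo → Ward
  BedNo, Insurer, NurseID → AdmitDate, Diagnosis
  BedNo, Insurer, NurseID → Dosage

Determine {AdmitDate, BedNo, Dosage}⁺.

{AdmitDate, BedNo, Dosage, Insurer, Ward}

Start with {AdmitDate, BedNo, Dosage}.
BedNo → Ward applies; add {Ward} → now {AdmitDate, BedNo, Dosage, Ward}.
Ward → Insurer applies; add {Insurer} → now {AdmitDate, BedNo, Dosage, Insurer, Ward}.
No further FD applies.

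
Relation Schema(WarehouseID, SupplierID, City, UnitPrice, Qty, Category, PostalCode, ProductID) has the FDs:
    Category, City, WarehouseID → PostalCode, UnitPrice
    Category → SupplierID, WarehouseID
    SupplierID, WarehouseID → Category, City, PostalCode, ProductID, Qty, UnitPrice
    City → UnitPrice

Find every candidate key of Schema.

{Category}, {SupplierID, WarehouseID}

Closure of {Category} is {Category, City, PostalCode, ProductID, Qty, SupplierID, UnitPrice, WarehouseID}, the whole schema; {Category} is a candidate key.
Closure of {SupplierID, WarehouseID} is {Category, City, PostalCode, ProductID, Qty, SupplierID, UnitPrice, WarehouseID}, the whole schema; {SupplierID, WarehouseID} is a candidate key.
These are minimal and exhaustive — every other superkey contains one of them.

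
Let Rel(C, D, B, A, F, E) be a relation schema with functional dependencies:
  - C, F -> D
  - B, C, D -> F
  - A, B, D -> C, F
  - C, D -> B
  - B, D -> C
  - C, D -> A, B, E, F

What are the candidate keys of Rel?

{B, D}, {C, D}, {C, F}

Closure of {B, D} is {A, B, C, D, E, F}, the whole schema; {B, D} is a candidate key.
Closure of {C, D} is {A, B, C, D, E, F}, the whole schema; {C, D} is a candidate key.
Closure of {C, F} is {A, B, C, D, E, F}, the whole schema; {C, F} is a candidate key.
These are minimal and exhaustive — every other superkey contains one of them.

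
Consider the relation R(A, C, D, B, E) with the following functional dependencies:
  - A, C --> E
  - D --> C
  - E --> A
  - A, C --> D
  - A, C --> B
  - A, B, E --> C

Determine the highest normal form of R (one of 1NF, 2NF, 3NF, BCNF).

Candidate keys: {A, C}, {A, D}, {B, E}, {C, E}, {D, E}. Prime attributes: {A, B, C, D, E}.
D --> C: {D}⁺ = {C, D}, which is not all of the attributes, so the left side is not a superkey — BCNF is violated.
Its right-hand attributes {C} are all prime, as are those of every other non-superkey FD — the relation is in 3NF.

3NF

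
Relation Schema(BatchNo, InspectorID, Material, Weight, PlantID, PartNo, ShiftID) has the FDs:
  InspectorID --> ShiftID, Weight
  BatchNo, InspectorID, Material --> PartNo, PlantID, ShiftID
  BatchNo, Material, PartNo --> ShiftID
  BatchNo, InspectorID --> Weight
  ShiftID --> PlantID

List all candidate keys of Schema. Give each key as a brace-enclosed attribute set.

{BatchNo, InspectorID, Material}

No FD produces {BatchNo, InspectorID, Material}, so they must be in every candidate key.
{BatchNo, InspectorID, Material} is a candidate key since {BatchNo, InspectorID, Material}⁺ = {BatchNo, InspectorID, Material, PartNo, PlantID, ShiftID, Weight} covers every attribute.
Every other attribute set either contains this one or has a smaller closure.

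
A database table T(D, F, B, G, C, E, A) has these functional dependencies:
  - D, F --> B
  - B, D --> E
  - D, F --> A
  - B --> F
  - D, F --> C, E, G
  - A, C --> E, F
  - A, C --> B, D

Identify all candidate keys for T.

{A, C}⁺ = {A, B, C, D, E, F, G}, which is every attribute, so {A, C} is a candidate key.
{B, D}⁺ = {A, B, C, D, E, F, G}, which is every attribute, so {B, D} is a candidate key.
{D, F}⁺ = {A, B, C, D, E, F, G}, which is every attribute, so {D, F} is a candidate key.
Any other superkey properly contains one of these, so there are no further candidate keys.

{A, C}, {B, D}, {D, F}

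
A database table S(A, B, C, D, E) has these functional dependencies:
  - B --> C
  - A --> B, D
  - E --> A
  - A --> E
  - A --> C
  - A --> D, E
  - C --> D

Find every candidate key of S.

Closure of {A} is {A, B, C, D, E}, the whole schema; {A} is a candidate key.
Closure of {E} is {A, B, C, D, E}, the whole schema; {E} is a candidate key.
Any other superkey properly contains one of these, so there are no further candidate keys.

{A}, {E}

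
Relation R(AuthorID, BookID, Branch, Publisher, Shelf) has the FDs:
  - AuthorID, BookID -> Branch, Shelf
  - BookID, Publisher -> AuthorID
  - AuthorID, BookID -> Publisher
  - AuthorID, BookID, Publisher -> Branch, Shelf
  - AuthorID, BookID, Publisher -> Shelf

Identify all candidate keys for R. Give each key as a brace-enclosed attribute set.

{AuthorID, BookID}, {BookID, Publisher}

Attributes never on any right-hand side: {BookID} — every candidate key must contain it.
{AuthorID, BookID}⁺ = {AuthorID, BookID, Branch, Publisher, Shelf} — all of the relation — so {AuthorID, BookID} is a candidate key.
{BookID, Publisher}⁺ = {AuthorID, BookID, Branch, Publisher, Shelf} — all of the relation — so {BookID, Publisher} is a candidate key.
No proper subset of any of these is a key, and no other minimal superkey exists.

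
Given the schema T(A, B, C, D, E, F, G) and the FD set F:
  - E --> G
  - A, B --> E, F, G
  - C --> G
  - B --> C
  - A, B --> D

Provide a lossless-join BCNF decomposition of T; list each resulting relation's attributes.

Candidate key of the original relation: {A, B}.
In {A, B, C, D, E, F, G}, {E} is not a superkey ({E}⁺ restricted to this set is {E, G}), so split on E --> G into {E, G} and {A, B, C, D, E, F}.
{E, G} is in BCNF.
In {A, B, C, D, E, F}, {B} is not a superkey ({B}⁺ restricted to this set is {B, C}), so split on B --> C into {B, C} and {A, B, D, E, F}.
{B, C} is in BCNF.
{A, B, D, E, F} is in BCNF.

{A, B, D, E, F}; {B, C}; {E, G}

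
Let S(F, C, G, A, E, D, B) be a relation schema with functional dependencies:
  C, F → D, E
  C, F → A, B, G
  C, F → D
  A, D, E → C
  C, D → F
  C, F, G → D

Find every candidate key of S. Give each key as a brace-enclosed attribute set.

{A, D, E}, {C, D}, {C, F}

{C, D} is a candidate key since {C, D}⁺ = {A, B, C, D, E, F, G} covers every attribute.
{C, F} is a candidate key since {C, F}⁺ = {A, B, C, D, E, F, G} covers every attribute.
{A, D, E} is a candidate key since {A, D, E}⁺ = {A, B, C, D, E, F, G} covers every attribute.
Any other superkey properly contains one of these, so there are no further candidate keys.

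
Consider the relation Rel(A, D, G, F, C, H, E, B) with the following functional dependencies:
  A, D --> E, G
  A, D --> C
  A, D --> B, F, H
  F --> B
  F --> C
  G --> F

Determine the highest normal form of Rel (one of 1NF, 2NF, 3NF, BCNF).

Candidate key: {A, D}. Prime attributes: {A, D}.
For F --> B we have {F}⁺ = {B, C, F}; {F} is not a superkey, so BCNF fails.
F --> B has non-prime {B} on the right and a non-superkey on the left, so 3NF fails.
Checking every proper subset of each key, none determines a non-prime attribute — 2NF is satisfied.

2NF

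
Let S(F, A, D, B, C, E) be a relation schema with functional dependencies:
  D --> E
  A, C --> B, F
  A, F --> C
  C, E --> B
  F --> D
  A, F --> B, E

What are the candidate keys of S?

{A} never appears on the right of any FD, so every key must include it.
{A, C} is a candidate key since {A, C}⁺ = {A, B, C, D, E, F} covers every attribute.
{A, F} is a candidate key since {A, F}⁺ = {A, B, C, D, E, F} covers every attribute.
Any other superkey properly contains one of these, so there are no further candidate keys.

{A, C}, {A, F}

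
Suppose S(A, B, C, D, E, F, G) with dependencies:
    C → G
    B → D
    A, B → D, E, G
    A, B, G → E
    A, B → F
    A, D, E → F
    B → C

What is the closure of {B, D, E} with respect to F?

Start with {B, D, E}.
B → C applies; add {C} → now {B, C, D, E}.
C → G applies; add {G} → now {B, C, D, E, G}.
No further FD applies.

{B, C, D, E, G}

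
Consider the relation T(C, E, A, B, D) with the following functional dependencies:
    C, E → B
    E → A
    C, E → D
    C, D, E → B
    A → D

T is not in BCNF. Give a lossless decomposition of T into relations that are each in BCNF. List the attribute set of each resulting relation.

Candidate key of the original relation: {C, E}.
Within {A, B, C, D, E}: {E}⁺ ∩ {A, B, C, D, E} = {A, D, E}, not the whole set, so E → A, D violates BCNF; decompose into {A, D, E} and {B, C, E}.
Within {A, D, E}: {A}⁺ ∩ {A, D, E} = {A, D}, not the whole set, so A → D violates BCNF; decompose into {A, D} and {A, E}.
{A, D}: every determinant is a superkey — BCNF.
{A, E}: every determinant is a superkey — BCNF.
{B, C, E}: every determinant is a superkey — BCNF.

{A, D}; {A, E}; {B, C, E}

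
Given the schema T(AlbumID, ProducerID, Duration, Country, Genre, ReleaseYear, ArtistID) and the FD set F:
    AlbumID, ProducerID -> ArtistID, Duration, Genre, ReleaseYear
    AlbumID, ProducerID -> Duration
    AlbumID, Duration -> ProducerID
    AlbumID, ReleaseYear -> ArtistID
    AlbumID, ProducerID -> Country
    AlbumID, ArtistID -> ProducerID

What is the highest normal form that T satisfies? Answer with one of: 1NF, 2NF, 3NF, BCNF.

BCNF

Candidate keys: {AlbumID, ArtistID}, {AlbumID, Duration}, {AlbumID, ProducerID}, {AlbumID, ReleaseYear}. Prime attributes: {AlbumID, ArtistID, Duration, ProducerID, ReleaseYear}.
The left-hand side of every FD is a superkey, so BCNF is satisfied.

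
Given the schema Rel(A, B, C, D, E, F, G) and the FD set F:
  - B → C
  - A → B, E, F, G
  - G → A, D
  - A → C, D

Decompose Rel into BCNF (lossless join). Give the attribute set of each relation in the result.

Candidate keys of the original relation: {A}, {G}.
{A, B, C, D, E, F, G}: {B} determines {B, C} here but is not a superkey — split on B → C, giving {B, C} and {A, B, D, E, F, G}.
{B, C}: every determinant is a superkey — BCNF.
{A, B, D, E, F, G}: every determinant is a superkey — BCNF.

{A, B, D, E, F, G}; {B, C}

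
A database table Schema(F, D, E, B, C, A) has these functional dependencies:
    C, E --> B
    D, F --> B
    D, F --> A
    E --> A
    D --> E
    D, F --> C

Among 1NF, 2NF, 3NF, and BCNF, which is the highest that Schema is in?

Candidate key: {D, F}. Prime attributes: {D, F}.
C, E --> B: {C, E}⁺ = {A, B, C, E}, which is not all of the attributes, so the left side is not a superkey — BCNF is violated.
C, E --> B determines the non-prime attribute {B} from a non-superkey — 3NF is violated.
The proper key subset {D} of {D, F} determines non-prime {A, E}, so the relation is not even in 2NF.

1NF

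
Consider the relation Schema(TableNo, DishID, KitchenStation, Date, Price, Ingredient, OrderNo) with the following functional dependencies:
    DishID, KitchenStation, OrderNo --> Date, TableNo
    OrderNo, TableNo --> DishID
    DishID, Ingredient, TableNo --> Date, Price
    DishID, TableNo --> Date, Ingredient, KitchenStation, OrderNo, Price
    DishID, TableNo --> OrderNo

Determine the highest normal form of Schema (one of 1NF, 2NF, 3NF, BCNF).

Candidate keys: {DishID, KitchenStation, OrderNo}, {DishID, TableNo}, {OrderNo, TableNo}. Prime attributes: {DishID, KitchenStation, OrderNo, TableNo}.
Each dependency's left side is a superkey — BCNF holds.

BCNF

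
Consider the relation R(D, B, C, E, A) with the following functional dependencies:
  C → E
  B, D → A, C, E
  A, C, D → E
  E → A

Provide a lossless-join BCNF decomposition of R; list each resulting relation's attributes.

Candidate key of the original relation: {B, D}.
In {A, B, C, D, E}, {C} is not a superkey ({C}⁺ restricted to this set is {A, C, E}), so split on C → A, E into {A, C, E} and {B, C, D}.
In {A, C, E}, {E} is not a superkey ({E}⁺ restricted to this set is {A, E}), so split on E → A into {A, E} and {C, E}.
{A, E}: every determinant is a superkey — BCNF.
{C, E}: every determinant is a superkey — BCNF.
{B, C, D}: every determinant is a superkey — BCNF.

{A, E}; {B, C, D}; {C, E}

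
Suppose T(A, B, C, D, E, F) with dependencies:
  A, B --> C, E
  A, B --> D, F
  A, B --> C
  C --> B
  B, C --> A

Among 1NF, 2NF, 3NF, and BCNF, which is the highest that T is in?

Candidate keys: {A, B}, {C}. Prime attributes: {A, B, C}.
Every FD has a superkey on the left, so the relation is in BCNF.

BCNF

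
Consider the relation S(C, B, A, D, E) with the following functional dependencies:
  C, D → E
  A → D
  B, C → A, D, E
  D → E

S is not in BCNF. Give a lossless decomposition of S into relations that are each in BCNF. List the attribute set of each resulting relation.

Candidate key of the original relation: {B, C}.
Within {A, B, C, D, E}: {C, D}⁺ ∩ {A, B, C, D, E} = {C, D, E}, not the whole set, so C, D → E violates BCNF; decompose into {C, D, E} and {A, B, C, D}.
Within {C, D, E}: {D}⁺ ∩ {C, D, E} = {D, E}, not the whole set, so D → E violates BCNF; decompose into {D, E} and {C, D}.
{D, E} is in BCNF.
{C, D} is in BCNF.
Within {A, B, C, D}: {A}⁺ ∩ {A, B, C, D} = {A, D}, not the whole set, so A → D violates BCNF; decompose into {A, D} and {A, B, C}.
{A, D} is in BCNF.
{A, B, C} is in BCNF.

{A, B, C}; {A, D}; {C, D}; {D, E}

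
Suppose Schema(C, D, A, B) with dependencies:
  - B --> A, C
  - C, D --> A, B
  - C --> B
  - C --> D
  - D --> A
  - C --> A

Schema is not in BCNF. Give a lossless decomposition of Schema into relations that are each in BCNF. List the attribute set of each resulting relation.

Candidate keys of the original relation: {B}, {C}.
{A, B, C, D}: {D} determines {A, D} here but is not a superkey — split on D --> A, giving {A, D} and {B, C, D}.
{A, D}: every determinant is a superkey — BCNF.
{B, C, D}: every determinant is a superkey — BCNF.

{A, D}; {B, C, D}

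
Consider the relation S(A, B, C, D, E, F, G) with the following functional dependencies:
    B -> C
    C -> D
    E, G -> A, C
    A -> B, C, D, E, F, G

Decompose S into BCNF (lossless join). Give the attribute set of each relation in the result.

{A, B, E, F, G}; {B, C}; {C, D}

Candidate keys of the original relation: {A}, {E, G}.
Within {A, B, C, D, E, F, G}: {B}⁺ ∩ {A, B, C, D, E, F, G} = {B, C, D}, not the whole set, so B -> C, D violates BCNF; decompose into {B, C, D} and {A, B, E, F, G}.
Within {B, C, D}: {C}⁺ ∩ {B, C, D} = {C, D}, not the whole set, so C -> D violates BCNF; decompose into {C, D} and {B, C}.
{C, D} has no BCNF violation.
{B, C} has no BCNF violation.
{A, B, E, F, G} has no BCNF violation.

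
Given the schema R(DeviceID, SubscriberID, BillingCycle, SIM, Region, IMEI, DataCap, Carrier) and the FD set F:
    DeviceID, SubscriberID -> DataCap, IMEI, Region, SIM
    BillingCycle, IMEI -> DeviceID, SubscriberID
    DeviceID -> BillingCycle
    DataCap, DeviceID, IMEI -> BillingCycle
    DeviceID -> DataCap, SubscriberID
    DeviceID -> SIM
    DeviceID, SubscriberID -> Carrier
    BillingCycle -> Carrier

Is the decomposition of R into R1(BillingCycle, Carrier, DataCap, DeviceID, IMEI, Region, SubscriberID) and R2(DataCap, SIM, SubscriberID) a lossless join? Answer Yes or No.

Common attributes: {DataCap, SubscriberID}; their closure is {DataCap, SubscriberID}.
The closure covers neither R1 nor R2 entirely; the join is not lossless.

No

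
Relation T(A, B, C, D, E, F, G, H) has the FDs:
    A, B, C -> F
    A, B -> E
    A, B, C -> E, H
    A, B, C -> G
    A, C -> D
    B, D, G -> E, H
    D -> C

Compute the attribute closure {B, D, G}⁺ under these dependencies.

Start with {B, D, G}.
B, D, G -> E, H applies; add {E, H} → now {B, D, E, G, H}.
D -> C applies; add {C} → now {B, C, D, E, G, H}.
No further FD applies.

{B, C, D, E, G, H}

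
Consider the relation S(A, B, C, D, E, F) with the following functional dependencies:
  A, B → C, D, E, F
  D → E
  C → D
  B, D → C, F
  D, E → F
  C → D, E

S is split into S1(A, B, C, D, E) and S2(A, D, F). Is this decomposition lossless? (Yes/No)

Yes

The shared attributes are {A, D} and {A, D}⁺ = {A, D, E, F}.
This includes all of S2, so the common attributes are a superkey of S2 — the join is lossless.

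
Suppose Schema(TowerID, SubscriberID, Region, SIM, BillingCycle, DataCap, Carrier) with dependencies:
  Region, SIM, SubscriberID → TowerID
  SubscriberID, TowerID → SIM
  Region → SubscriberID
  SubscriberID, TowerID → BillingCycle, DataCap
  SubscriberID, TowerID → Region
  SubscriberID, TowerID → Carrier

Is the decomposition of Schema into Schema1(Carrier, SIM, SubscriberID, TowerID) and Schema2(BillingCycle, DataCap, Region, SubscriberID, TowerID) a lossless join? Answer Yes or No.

Yes

The shared attributes are {SubscriberID, TowerID} and {SubscriberID, TowerID}⁺ = {BillingCycle, Carrier, DataCap, Region, SIM, SubscriberID, TowerID}.
Schema1 is contained in that closure, so Schema1 ∩ Schema2 → Schema1 holds and the join is lossless.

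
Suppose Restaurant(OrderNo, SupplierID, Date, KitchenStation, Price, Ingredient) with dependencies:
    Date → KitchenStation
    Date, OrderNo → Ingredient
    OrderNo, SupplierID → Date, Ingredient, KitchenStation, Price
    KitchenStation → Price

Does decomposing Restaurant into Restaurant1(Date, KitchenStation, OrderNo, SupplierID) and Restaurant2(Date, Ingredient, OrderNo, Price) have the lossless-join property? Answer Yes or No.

The shared attributes are {Date, OrderNo} and {Date, OrderNo}⁺ = {Date, Ingredient, KitchenStation, OrderNo, Price}.
Restaurant2 is contained in that closure, so Restaurant1 ∩ Restaurant2 → Restaurant2 holds and the join is lossless.

Yes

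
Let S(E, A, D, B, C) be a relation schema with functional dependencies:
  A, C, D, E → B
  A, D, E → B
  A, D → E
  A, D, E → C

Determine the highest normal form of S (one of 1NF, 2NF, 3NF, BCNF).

Candidate key: {A, D}. Prime attributes: {A, D}.
Each dependency's left side is a superkey — BCNF holds.

BCNF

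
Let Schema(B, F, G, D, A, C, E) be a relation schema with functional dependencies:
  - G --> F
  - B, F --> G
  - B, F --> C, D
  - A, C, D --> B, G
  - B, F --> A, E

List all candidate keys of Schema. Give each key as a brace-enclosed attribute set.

{A, C, D}, {B, F}, {B, G}

{B, F}⁺ = {A, B, C, D, E, F, G} — all of the relation — so {B, F} is a candidate key.
{B, G}⁺ = {A, B, C, D, E, F, G} — all of the relation — so {B, G} is a candidate key.
{A, C, D}⁺ = {A, B, C, D, E, F, G} — all of the relation — so {A, C, D} is a candidate key.
No proper subset of any of these is a key, and no other minimal superkey exists.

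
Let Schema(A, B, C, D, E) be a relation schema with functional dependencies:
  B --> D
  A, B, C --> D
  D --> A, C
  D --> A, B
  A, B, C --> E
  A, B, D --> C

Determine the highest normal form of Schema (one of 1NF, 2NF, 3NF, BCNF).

BCNF

Candidate keys: {B}, {D}. Prime attributes: {B, D}.
Each dependency's left side is a superkey — BCNF holds.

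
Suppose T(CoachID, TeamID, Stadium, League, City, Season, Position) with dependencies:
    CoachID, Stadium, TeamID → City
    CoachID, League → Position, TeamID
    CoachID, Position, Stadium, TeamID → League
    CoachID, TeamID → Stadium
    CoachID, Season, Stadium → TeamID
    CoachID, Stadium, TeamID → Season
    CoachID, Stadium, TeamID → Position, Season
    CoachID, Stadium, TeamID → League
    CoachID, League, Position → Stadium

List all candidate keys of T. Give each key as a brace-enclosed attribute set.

{CoachID, League}, {CoachID, Season, Stadium}, {CoachID, TeamID}

{CoachID} never appears on the right of any FD, so every key must include it.
Closure of {CoachID, League} is {City, CoachID, League, Position, Season, Stadium, TeamID}, the whole schema; {CoachID, League} is a candidate key.
Closure of {CoachID, TeamID} is {City, CoachID, League, Position, Season, Stadium, TeamID}, the whole schema; {CoachID, TeamID} is a candidate key.
Closure of {CoachID, Season, Stadium} is {City, CoachID, League, Position, Season, Stadium, TeamID}, the whole schema; {CoachID, Season, Stadium} is a candidate key.
Any other superkey properly contains one of these, so there are no further candidate keys.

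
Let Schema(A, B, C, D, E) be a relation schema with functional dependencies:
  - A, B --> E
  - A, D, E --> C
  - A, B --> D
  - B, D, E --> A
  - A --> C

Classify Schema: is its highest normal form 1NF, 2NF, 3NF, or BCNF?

Candidate keys: {A, B}, {B, D, E}. Prime attributes: {A, B, D, E}.
A, D, E --> C breaks BCNF: {A, D, E}⁺ = {A, C, D, E}, so {A, D, E} is not a superkey.
A, D, E --> C determines the non-prime attribute {C} from a non-superkey — 3NF is violated.
{A} is a proper subset of the key {A, B}, and {A}⁺ contains the non-prime attribute {C} — a partial dependency, so 2NF is violated.

1NF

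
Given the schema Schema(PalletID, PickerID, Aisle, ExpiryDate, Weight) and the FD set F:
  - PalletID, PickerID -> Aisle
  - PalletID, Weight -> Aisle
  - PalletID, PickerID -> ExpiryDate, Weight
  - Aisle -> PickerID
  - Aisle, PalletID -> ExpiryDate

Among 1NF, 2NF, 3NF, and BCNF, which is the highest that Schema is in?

3NF

Candidate keys: {Aisle, PalletID}, {PalletID, PickerID}, {PalletID, Weight}. Prime attributes: {Aisle, PalletID, PickerID, Weight}.
Aisle -> PickerID breaks BCNF: {Aisle}⁺ = {Aisle, PickerID}, so {Aisle} is not a superkey.
Its right-hand attributes {PickerID} are all prime, as are those of every other non-superkey FD — the relation is in 3NF.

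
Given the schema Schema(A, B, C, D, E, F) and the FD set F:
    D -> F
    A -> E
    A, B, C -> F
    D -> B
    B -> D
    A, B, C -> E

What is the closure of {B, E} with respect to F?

{B, D, E, F}

Start with {B, E}.
B -> D applies; add {D} → now {B, D, E}.
D -> F applies; add {F} → now {B, D, E, F}.
No further FD applies.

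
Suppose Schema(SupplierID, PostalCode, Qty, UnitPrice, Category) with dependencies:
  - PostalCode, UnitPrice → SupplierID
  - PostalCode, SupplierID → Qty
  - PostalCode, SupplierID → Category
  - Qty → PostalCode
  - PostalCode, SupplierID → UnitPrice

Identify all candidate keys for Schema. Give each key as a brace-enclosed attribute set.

Closure of {PostalCode, SupplierID} is {Category, PostalCode, Qty, SupplierID, UnitPrice}, the whole schema; {PostalCode, SupplierID} is a candidate key.
Closure of {PostalCode, UnitPrice} is {Category, PostalCode, Qty, SupplierID, UnitPrice}, the whole schema; {PostalCode, UnitPrice} is a candidate key.
Closure of {Qty, SupplierID} is {Category, PostalCode, Qty, SupplierID, UnitPrice}, the whole schema; {Qty, SupplierID} is a candidate key.
Closure of {Qty, UnitPrice} is {Category, PostalCode, Qty, SupplierID, UnitPrice}, the whole schema; {Qty, UnitPrice} is a candidate key.
Any other superkey properly contains one of these, so there are no further candidate keys.

{PostalCode, SupplierID}, {PostalCode, UnitPrice}, {Qty, SupplierID}, {Qty, UnitPrice}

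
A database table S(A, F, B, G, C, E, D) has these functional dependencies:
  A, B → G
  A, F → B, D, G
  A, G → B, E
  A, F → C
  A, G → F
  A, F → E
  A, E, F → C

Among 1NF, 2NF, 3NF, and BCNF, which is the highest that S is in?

Candidate keys: {A, B}, {A, F}, {A, G}. Prime attributes: {A, B, F, G}.
Each dependency's left side is a superkey — BCNF holds.

BCNF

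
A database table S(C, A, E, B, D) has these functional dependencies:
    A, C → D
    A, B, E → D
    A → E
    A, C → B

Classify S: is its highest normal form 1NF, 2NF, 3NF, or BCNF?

1NF

Candidate key: {A, C}. Prime attributes: {A, C}.
A, B, E → D breaks BCNF: {A, B, E}⁺ = {A, B, D, E}, so {A, B, E} is not a superkey.
A, B, E → D has non-prime {D} on the right and a non-superkey on the left, so 3NF fails.
Since {A} ⊂ {A, C} and {A}⁺ ⊇ {E} with {E} non-prime, there is a partial dependency; 2NF fails.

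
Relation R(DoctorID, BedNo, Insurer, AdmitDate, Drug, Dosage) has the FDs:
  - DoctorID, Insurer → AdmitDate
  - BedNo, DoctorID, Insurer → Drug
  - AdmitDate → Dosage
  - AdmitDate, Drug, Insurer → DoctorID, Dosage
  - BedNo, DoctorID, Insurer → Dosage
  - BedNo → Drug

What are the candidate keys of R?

{AdmitDate, BedNo, Insurer}, {BedNo, DoctorID, Insurer}

No FD produces {BedNo, Insurer}, so they must be in every candidate key.
{AdmitDate, BedNo, Insurer}⁺ = {AdmitDate, BedNo, DoctorID, Dosage, Drug, Insurer} — all of the relation — so {AdmitDate, BedNo, Insurer} is a candidate key.
{BedNo, DoctorID, Insurer}⁺ = {AdmitDate, BedNo, DoctorID, Dosage, Drug, Insurer} — all of the relation — so {BedNo, DoctorID, Insurer} is a candidate key.
No proper subset of any of these is a key, and no other minimal superkey exists.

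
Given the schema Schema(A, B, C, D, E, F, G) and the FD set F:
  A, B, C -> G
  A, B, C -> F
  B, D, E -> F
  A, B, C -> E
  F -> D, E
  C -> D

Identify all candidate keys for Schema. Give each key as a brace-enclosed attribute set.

No FD produces {A, B, C}, so they must be in every candidate key.
{A, B, C} is a candidate key since {A, B, C}⁺ = {A, B, C, D, E, F, G} covers every attribute.
No other minimal set has full closure, so this is the only candidate key.

{A, B, C}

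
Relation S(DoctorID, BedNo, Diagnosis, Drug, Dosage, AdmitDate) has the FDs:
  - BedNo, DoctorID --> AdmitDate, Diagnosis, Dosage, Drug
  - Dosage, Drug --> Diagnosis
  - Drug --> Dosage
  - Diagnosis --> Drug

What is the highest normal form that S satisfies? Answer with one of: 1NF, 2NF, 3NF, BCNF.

2NF

Candidate key: {BedNo, DoctorID}. Prime attributes: {BedNo, DoctorID}.
Dosage, Drug --> Diagnosis breaks BCNF: {Dosage, Drug}⁺ = {Diagnosis, Dosage, Drug}, so {Dosage, Drug} is not a superkey.
Because {Diagnosis} is non-prime and the left side of Dosage, Drug --> Diagnosis is not a superkey, the relation is not in 3NF.
Checking every proper subset of each key, none determines a non-prime attribute — 2NF is satisfied.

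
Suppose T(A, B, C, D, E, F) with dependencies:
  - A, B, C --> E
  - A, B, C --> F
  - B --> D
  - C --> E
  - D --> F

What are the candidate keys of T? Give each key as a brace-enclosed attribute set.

{A, B, C}

No FD produces {A, B, C}, so they must be in every candidate key.
Closure of {A, B, C} is {A, B, C, D, E, F}, the whole schema; {A, B, C} is a candidate key.
Every other attribute set either contains this one or has a smaller closure.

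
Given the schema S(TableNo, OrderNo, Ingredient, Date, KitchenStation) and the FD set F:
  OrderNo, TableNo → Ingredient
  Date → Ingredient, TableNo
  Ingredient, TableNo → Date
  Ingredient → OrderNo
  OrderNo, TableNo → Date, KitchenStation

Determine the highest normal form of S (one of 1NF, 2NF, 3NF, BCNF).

3NF

Candidate keys: {Date}, {Ingredient, TableNo}, {OrderNo, TableNo}. Prime attributes: {Date, Ingredient, OrderNo, TableNo}.
Ingredient → OrderNo: {Ingredient}⁺ = {Ingredient, OrderNo}, which is not all of the attributes, so the left side is not a superkey — BCNF is violated.
But every attribute on its right side ({OrderNo}) is prime, and the same holds for every other non-superkey FD, so 3NF still holds.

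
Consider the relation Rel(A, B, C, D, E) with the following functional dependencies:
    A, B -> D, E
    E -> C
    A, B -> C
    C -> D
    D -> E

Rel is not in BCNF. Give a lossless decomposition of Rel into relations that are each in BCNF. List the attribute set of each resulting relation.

{A, B, E}; {C, D, E}

Candidate key of the original relation: {A, B}.
Within {A, B, C, D, E}: {E}⁺ ∩ {A, B, C, D, E} = {C, D, E}, not the whole set, so E -> C, D violates BCNF; decompose into {C, D, E} and {A, B, E}.
{C, D, E} has no BCNF violation.
{A, B, E} has no BCNF violation.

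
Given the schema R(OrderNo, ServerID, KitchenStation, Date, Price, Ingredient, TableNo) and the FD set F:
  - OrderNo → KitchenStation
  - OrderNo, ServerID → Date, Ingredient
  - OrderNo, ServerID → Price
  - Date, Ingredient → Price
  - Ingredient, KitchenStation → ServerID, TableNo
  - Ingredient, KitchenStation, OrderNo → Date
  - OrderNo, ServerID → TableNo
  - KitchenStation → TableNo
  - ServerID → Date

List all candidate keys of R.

{Ingredient, OrderNo}, {OrderNo, ServerID}

No FD produces {OrderNo}, so it must be in every candidate key.
{Ingredient, OrderNo}⁺ = {Date, Ingredient, KitchenStation, OrderNo, Price, ServerID, TableNo} — all of the relation — so {Ingredient, OrderNo} is a candidate key.
{OrderNo, ServerID}⁺ = {Date, Ingredient, KitchenStation, OrderNo, Price, ServerID, TableNo} — all of the relation — so {OrderNo, ServerID} is a candidate key.
No proper subset of any of these is a key, and no other minimal superkey exists.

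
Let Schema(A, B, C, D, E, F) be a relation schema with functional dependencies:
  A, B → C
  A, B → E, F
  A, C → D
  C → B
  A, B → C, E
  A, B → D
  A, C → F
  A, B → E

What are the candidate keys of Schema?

No FD produces {A}, so it must be in every candidate key.
{A, B}⁺ = {A, B, C, D, E, F}, which is every attribute, so {A, B} is a candidate key.
{A, C}⁺ = {A, B, C, D, E, F}, which is every attribute, so {A, C} is a candidate key.
These are minimal and exhaustive — every other superkey contains one of them.

{A, B}, {A, C}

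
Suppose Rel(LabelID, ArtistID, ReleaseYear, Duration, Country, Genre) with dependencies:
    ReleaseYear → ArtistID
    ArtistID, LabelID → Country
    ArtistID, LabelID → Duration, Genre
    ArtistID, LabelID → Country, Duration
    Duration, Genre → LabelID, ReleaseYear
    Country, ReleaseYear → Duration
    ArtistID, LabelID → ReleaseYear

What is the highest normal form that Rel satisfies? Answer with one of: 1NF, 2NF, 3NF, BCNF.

3NF

Candidate keys: {ArtistID, LabelID}, {Country, Genre, ReleaseYear}, {Duration, Genre}, {LabelID, ReleaseYear}. Prime attributes: {ArtistID, Country, Duration, Genre, LabelID, ReleaseYear}.
ReleaseYear → ArtistID breaks BCNF: {ReleaseYear}⁺ = {ArtistID, ReleaseYear}, so {ReleaseYear} is not a superkey.
Its right-hand attributes {ArtistID} are all prime, as are those of every other non-superkey FD — the relation is in 3NF.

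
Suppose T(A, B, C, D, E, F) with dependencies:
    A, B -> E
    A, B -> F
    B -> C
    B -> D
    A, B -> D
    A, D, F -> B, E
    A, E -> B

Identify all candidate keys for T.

{A, B}, {A, D, F}, {A, E}

No FD produces {A}, so it must be in every candidate key.
{A, B}⁺ = {A, B, C, D, E, F} — all of the relation — so {A, B} is a candidate key.
{A, E}⁺ = {A, B, C, D, E, F} — all of the relation — so {A, E} is a candidate key.
{A, D, F}⁺ = {A, B, C, D, E, F} — all of the relation — so {A, D, F} is a candidate key.
These are minimal and exhaustive — every other superkey contains one of them.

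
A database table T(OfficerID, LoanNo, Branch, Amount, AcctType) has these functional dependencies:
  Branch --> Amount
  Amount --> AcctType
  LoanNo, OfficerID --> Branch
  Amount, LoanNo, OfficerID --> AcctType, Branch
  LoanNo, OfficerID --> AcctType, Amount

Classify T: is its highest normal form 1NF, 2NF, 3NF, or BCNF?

2NF

Candidate key: {LoanNo, OfficerID}. Prime attributes: {LoanNo, OfficerID}.
Branch --> Amount breaks BCNF: {Branch}⁺ = {AcctType, Amount, Branch}, so {Branch} is not a superkey.
Branch --> Amount determines the non-prime attribute {Amount} from a non-superkey — 3NF is violated.
No proper subset of a key has a non-prime attribute in its closure, so there is no partial dependency; 2NF holds.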